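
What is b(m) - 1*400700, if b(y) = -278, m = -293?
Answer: -400978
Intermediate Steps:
b(m) - 1*400700 = -278 - 1*400700 = -278 - 400700 = -400978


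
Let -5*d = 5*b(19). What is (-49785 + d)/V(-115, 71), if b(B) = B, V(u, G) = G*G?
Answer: -49804/5041 ≈ -9.8798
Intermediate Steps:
V(u, G) = G**2
d = -19 ≈ -19.000
(-49785 + d)/V(-115, 71) = (-49785 - 19)/(71**2) = -49804/5041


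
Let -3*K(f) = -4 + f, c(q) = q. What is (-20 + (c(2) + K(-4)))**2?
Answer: 2116/9 ≈ 235.11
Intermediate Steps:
K(f) = 4/3 - f/3 (K(f) = -(-4 + f)/3 = 4/3 - f/3)
(-20 + (c(2) + K(-4)))**2 = (-20 + (2 + (4/3 - 1/3*(-4))))**2 = (-20 + (2 + (4/3 + 4/3)))**2 = (-20 + (2 + 8/3))**2 = (-20 + 14/3)**2 = (-46/3)**2 = 2116/9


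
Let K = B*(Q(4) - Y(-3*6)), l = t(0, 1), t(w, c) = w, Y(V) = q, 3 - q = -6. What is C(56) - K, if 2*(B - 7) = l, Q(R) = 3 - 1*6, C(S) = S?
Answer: 140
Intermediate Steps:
q = 9 (q = 3 - 1*(-6) = 3 + 6 = 9)
Y(V) = 9
Q(R) = -3 (Q(R) = 3 - 6 = -3)
l = 0
B = 7 (B = 7 + (1/2)*0 = 7 + 0 = 7)
K = -84 (K = 7*(-3 - 1*9) = 7*(-3 - 9) = 7*(-12) = -84)
C(56) - K = 56 - 1*(-84) = 56 + 84 = 140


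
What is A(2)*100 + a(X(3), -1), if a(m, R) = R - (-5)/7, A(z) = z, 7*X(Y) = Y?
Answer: 1398/7 ≈ 199.71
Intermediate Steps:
X(Y) = Y/7
a(m, R) = 5/7 + R (a(m, R) = R - (-5)/7 = R - 1*(-5/7) = R + 5/7 = 5/7 + R)
A(2)*100 + a(X(3), -1) = 2*100 + (5/7 - 1) = 200 - 2/7 = 1398/7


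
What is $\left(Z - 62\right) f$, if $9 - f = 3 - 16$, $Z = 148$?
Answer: $1892$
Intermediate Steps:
$f = 22$ ($f = 9 - \left(3 - 16\right) = 9 - -13 = 9 + 13 = 22$)
$\left(Z - 62\right) f = \left(148 - 62\right) 22 = 86 \cdot 22 = 1892$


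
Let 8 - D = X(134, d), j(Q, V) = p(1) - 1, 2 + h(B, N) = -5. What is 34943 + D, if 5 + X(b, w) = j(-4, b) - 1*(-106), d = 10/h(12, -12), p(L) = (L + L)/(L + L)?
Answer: 34850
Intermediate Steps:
h(B, N) = -7 (h(B, N) = -2 - 5 = -7)
p(L) = 1 (p(L) = (2*L)/((2*L)) = (2*L)*(1/(2*L)) = 1)
d = -10/7 (d = 10/(-7) = 10*(-⅐) = -10/7 ≈ -1.4286)
j(Q, V) = 0 (j(Q, V) = 1 - 1 = 0)
X(b, w) = 101 (X(b, w) = -5 + (0 - 1*(-106)) = -5 + (0 + 106) = -5 + 106 = 101)
D = -93 (D = 8 - 1*101 = 8 - 101 = -93)
34943 + D = 34943 - 93 = 34850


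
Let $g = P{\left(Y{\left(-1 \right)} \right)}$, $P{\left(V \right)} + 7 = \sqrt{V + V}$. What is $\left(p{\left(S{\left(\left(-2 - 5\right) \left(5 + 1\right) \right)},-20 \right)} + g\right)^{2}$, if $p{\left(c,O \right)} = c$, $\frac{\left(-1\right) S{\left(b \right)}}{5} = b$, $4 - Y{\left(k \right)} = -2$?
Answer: $41221 + 812 \sqrt{3} \approx 42627.0$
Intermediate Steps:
$Y{\left(k \right)} = 6$ ($Y{\left(k \right)} = 4 - -2 = 4 + 2 = 6$)
$S{\left(b \right)} = - 5 b$
$P{\left(V \right)} = -7 + \sqrt{2} \sqrt{V}$ ($P{\left(V \right)} = -7 + \sqrt{V + V} = -7 + \sqrt{2 V} = -7 + \sqrt{2} \sqrt{V}$)
$g = -7 + 2 \sqrt{3}$ ($g = -7 + \sqrt{2} \sqrt{6} = -7 + 2 \sqrt{3} \approx -3.5359$)
$\left(p{\left(S{\left(\left(-2 - 5\right) \left(5 + 1\right) \right)},-20 \right)} + g\right)^{2} = \left(- 5 \left(-2 - 5\right) \left(5 + 1\right) - \left(7 - 2 \sqrt{3}\right)\right)^{2} = \left(- 5 \left(\left(-7\right) 6\right) - \left(7 - 2 \sqrt{3}\right)\right)^{2} = \left(\left(-5\right) \left(-42\right) - \left(7 - 2 \sqrt{3}\right)\right)^{2} = \left(210 - \left(7 - 2 \sqrt{3}\right)\right)^{2} = \left(203 + 2 \sqrt{3}\right)^{2}$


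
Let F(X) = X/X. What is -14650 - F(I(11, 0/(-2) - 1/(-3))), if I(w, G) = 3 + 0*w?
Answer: -14651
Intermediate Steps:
I(w, G) = 3 (I(w, G) = 3 + 0 = 3)
F(X) = 1
-14650 - F(I(11, 0/(-2) - 1/(-3))) = -14650 - 1*1 = -14650 - 1 = -14651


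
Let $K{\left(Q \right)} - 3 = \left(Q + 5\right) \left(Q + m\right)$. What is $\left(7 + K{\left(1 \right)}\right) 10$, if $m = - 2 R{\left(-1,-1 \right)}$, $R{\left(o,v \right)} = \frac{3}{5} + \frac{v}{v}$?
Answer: $-32$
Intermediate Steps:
$R{\left(o,v \right)} = \frac{8}{5}$ ($R{\left(o,v \right)} = 3 \cdot \frac{1}{5} + 1 = \frac{3}{5} + 1 = \frac{8}{5}$)
$m = - \frac{16}{5}$ ($m = \left(-2\right) \frac{8}{5} = - \frac{16}{5} \approx -3.2$)
$K{\left(Q \right)} = 3 + \left(5 + Q\right) \left(- \frac{16}{5} + Q\right)$ ($K{\left(Q \right)} = 3 + \left(Q + 5\right) \left(Q - \frac{16}{5}\right) = 3 + \left(5 + Q\right) \left(- \frac{16}{5} + Q\right)$)
$\left(7 + K{\left(1 \right)}\right) 10 = \left(7 + \left(-13 + 1^{2} + \frac{9}{5} \cdot 1\right)\right) 10 = \left(7 + \left(-13 + 1 + \frac{9}{5}\right)\right) 10 = \left(7 - \frac{51}{5}\right) 10 = \left(- \frac{16}{5}\right) 10 = -32$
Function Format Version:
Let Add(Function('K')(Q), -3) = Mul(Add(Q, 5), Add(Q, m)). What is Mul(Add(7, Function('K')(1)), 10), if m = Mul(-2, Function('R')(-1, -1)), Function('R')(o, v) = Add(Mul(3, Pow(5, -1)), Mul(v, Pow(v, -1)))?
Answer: -32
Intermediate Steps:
Function('R')(o, v) = Rational(8, 5) (Function('R')(o, v) = Add(Mul(3, Rational(1, 5)), 1) = Add(Rational(3, 5), 1) = Rational(8, 5))
m = Rational(-16, 5) (m = Mul(-2, Rational(8, 5)) = Rational(-16, 5) ≈ -3.2000)
Function('K')(Q) = Add(3, Mul(Add(5, Q), Add(Rational(-16, 5), Q))) (Function('K')(Q) = Add(3, Mul(Add(Q, 5), Add(Q, Rational(-16, 5)))) = Add(3, Mul(Add(5, Q), Add(Rational(-16, 5), Q))))
Mul(Add(7, Function('K')(1)), 10) = Mul(Add(7, Add(-13, Pow(1, 2), Mul(Rational(9, 5), 1))), 10) = Mul(Add(7, Add(-13, 1, Rational(9, 5))), 10) = Mul(Add(7, Rational(-51, 5)), 10) = Mul(Rational(-16, 5), 10) = -32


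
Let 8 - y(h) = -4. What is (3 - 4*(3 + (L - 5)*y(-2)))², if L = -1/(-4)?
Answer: 47961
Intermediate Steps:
L = ¼ (L = -1*(-¼) = ¼ ≈ 0.25000)
y(h) = 12 (y(h) = 8 - 1*(-4) = 8 + 4 = 12)
(3 - 4*(3 + (L - 5)*y(-2)))² = (3 - 4*(3 + (¼ - 5)*12))² = (3 - 4*(3 - 19/4*12))² = (3 - 4*(3 - 57))² = (3 - 4*(-54))² = (3 + 216)² = 219² = 47961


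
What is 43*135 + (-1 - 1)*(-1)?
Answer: 5807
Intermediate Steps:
43*135 + (-1 - 1)*(-1) = 5805 - 2*(-1) = 5805 + 2 = 5807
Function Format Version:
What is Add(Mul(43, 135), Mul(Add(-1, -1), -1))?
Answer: 5807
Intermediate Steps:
Add(Mul(43, 135), Mul(Add(-1, -1), -1)) = Add(5805, Mul(-2, -1)) = Add(5805, 2) = 5807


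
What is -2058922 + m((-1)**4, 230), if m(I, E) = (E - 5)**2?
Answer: -2008297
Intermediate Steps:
m(I, E) = (-5 + E)**2
-2058922 + m((-1)**4, 230) = -2058922 + (-5 + 230)**2 = -2058922 + 225**2 = -2058922 + 50625 = -2008297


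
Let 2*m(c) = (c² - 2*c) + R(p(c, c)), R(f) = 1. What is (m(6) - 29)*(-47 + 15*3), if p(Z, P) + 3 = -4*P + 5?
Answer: 33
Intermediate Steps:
p(Z, P) = 2 - 4*P (p(Z, P) = -3 + (-4*P + 5) = -3 + (5 - 4*P) = 2 - 4*P)
m(c) = ½ + c²/2 - c (m(c) = ((c² - 2*c) + 1)/2 = (1 + c² - 2*c)/2 = ½ + c²/2 - c)
(m(6) - 29)*(-47 + 15*3) = ((½ + (½)*6² - 1*6) - 29)*(-47 + 15*3) = ((½ + (½)*36 - 6) - 29)*(-47 + 45) = ((½ + 18 - 6) - 29)*(-2) = (25/2 - 29)*(-2) = -33/2*(-2) = 33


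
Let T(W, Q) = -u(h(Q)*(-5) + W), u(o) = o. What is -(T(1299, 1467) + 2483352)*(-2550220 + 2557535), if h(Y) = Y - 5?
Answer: -18209690345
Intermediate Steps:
h(Y) = -5 + Y
T(W, Q) = -25 - W + 5*Q (T(W, Q) = -((-5 + Q)*(-5) + W) = -((25 - 5*Q) + W) = -(25 + W - 5*Q) = -25 - W + 5*Q)
-(T(1299, 1467) + 2483352)*(-2550220 + 2557535) = -((-25 - 1*1299 + 5*1467) + 2483352)*(-2550220 + 2557535) = -((-25 - 1299 + 7335) + 2483352)*7315 = -(6011 + 2483352)*7315 = -2489363*7315 = -1*18209690345 = -18209690345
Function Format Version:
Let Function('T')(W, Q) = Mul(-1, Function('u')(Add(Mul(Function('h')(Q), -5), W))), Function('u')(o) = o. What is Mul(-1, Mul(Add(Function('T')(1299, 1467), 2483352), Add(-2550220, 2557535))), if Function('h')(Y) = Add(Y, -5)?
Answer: -18209690345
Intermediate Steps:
Function('h')(Y) = Add(-5, Y)
Function('T')(W, Q) = Add(-25, Mul(-1, W), Mul(5, Q)) (Function('T')(W, Q) = Mul(-1, Add(Mul(Add(-5, Q), -5), W)) = Mul(-1, Add(Add(25, Mul(-5, Q)), W)) = Mul(-1, Add(25, W, Mul(-5, Q))) = Add(-25, Mul(-1, W), Mul(5, Q)))
Mul(-1, Mul(Add(Function('T')(1299, 1467), 2483352), Add(-2550220, 2557535))) = Mul(-1, Mul(Add(Add(-25, Mul(-1, 1299), Mul(5, 1467)), 2483352), Add(-2550220, 2557535))) = Mul(-1, Mul(Add(Add(-25, -1299, 7335), 2483352), 7315)) = Mul(-1, Mul(Add(6011, 2483352), 7315)) = Mul(-1, Mul(2489363, 7315)) = Mul(-1, 18209690345) = -18209690345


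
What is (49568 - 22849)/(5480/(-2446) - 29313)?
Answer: -32677337/35852539 ≈ -0.91144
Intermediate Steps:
(49568 - 22849)/(5480/(-2446) - 29313) = 26719/(5480*(-1/2446) - 29313) = 26719/(-2740/1223 - 29313) = 26719/(-35852539/1223) = 26719*(-1223/35852539) = -32677337/35852539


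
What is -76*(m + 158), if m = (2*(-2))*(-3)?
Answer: -12920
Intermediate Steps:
m = 12 (m = -4*(-3) = 12)
-76*(m + 158) = -76*(12 + 158) = -76*170 = -12920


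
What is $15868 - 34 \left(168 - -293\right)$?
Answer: $194$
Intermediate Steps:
$15868 - 34 \left(168 - -293\right) = 15868 - 34 \left(168 + 293\right) = 15868 - 34 \cdot 461 = 15868 - 15674 = 194$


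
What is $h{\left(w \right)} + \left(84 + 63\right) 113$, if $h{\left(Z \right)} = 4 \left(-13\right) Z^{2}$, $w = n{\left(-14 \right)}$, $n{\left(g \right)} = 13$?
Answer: $7823$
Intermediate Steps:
$w = 13$
$h{\left(Z \right)} = - 52 Z^{2}$
$h{\left(w \right)} + \left(84 + 63\right) 113 = - 52 \cdot 13^{2} + \left(84 + 63\right) 113 = \left(-52\right) 169 + 147 \cdot 113 = -8788 + 16611 = 7823$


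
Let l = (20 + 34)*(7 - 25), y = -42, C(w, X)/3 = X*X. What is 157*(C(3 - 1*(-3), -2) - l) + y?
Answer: 154446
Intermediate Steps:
C(w, X) = 3*X² (C(w, X) = 3*(X*X) = 3*X²)
l = -972 (l = 54*(-18) = -972)
157*(C(3 - 1*(-3), -2) - l) + y = 157*(3*(-2)² - 1*(-972)) - 42 = 157*(3*4 + 972) - 42 = 157*(12 + 972) - 42 = 157*984 - 42 = 154488 - 42 = 154446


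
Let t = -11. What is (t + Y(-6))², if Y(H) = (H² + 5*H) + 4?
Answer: 1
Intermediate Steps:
Y(H) = 4 + H² + 5*H
(t + Y(-6))² = (-11 + (4 + (-6)² + 5*(-6)))² = (-11 + (4 + 36 - 30))² = (-11 + 10)² = (-1)² = 1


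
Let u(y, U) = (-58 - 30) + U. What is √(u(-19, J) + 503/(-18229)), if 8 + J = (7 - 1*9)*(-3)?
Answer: I*√29915848877/18229 ≈ 9.4883*I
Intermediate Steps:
J = -2 (J = -8 + (7 - 1*9)*(-3) = -8 + (7 - 9)*(-3) = -8 - 2*(-3) = -8 + 6 = -2)
u(y, U) = -88 + U
√(u(-19, J) + 503/(-18229)) = √((-88 - 2) + 503/(-18229)) = √(-90 + 503*(-1/18229)) = √(-90 - 503/18229) = √(-1641113/18229) = I*√29915848877/18229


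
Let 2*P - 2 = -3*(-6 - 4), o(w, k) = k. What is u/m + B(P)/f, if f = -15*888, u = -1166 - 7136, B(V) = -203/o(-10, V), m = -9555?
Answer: 16869161/19393920 ≈ 0.86982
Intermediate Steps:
P = 16 (P = 1 + (-3*(-6 - 4))/2 = 1 + (-3*(-10))/2 = 1 + (1/2)*30 = 1 + 15 = 16)
B(V) = -203/V
u = -8302
f = -13320
u/m + B(P)/f = -8302/(-9555) - 203/16/(-13320) = -8302*(-1/9555) - 203*1/16*(-1/13320) = 1186/1365 - 203/16*(-1/13320) = 1186/1365 + 203/213120 = 16869161/19393920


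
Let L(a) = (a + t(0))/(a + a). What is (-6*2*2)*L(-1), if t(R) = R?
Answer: -12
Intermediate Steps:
L(a) = ½ (L(a) = (a + 0)/(a + a) = a/((2*a)) = a*(1/(2*a)) = ½)
(-6*2*2)*L(-1) = (-6*2*2)*(½) = -12*2*(½) = -24*½ = -12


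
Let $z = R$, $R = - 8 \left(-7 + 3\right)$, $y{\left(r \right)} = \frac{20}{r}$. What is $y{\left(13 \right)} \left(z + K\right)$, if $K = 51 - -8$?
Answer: $140$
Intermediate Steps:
$K = 59$ ($K = 51 + 8 = 59$)
$R = 32$ ($R = \left(-8\right) \left(-4\right) = 32$)
$z = 32$
$y{\left(13 \right)} \left(z + K\right) = \frac{20}{13} \left(32 + 59\right) = 20 \cdot \frac{1}{13} \cdot 91 = \frac{20}{13} \cdot 91 = 140$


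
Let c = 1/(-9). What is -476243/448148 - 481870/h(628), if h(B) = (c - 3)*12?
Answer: 80974236383/6274072 ≈ 12906.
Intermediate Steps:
c = -1/9 ≈ -0.11111
h(B) = -112/3 (h(B) = (-1/9 - 3)*12 = -28/9*12 = -112/3)
-476243/448148 - 481870/h(628) = -476243/448148 - 481870/(-112/3) = -476243*1/448148 - 481870*(-3/112) = -476243/448148 + 722805/56 = 80974236383/6274072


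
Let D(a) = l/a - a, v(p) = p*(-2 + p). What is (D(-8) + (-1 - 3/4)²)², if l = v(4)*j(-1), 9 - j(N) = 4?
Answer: 9409/256 ≈ 36.754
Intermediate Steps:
j(N) = 5 (j(N) = 9 - 1*4 = 9 - 4 = 5)
l = 40 (l = (4*(-2 + 4))*5 = (4*2)*5 = 8*5 = 40)
D(a) = -a + 40/a (D(a) = 40/a - a = -a + 40/a)
(D(-8) + (-1 - 3/4)²)² = ((-1*(-8) + 40/(-8)) + (-1 - 3/4)²)² = ((8 + 40*(-⅛)) + (-1 - 3*¼)²)² = ((8 - 5) + (-1 - ¾)²)² = (3 + (-7/4)²)² = (3 + 49/16)² = (97/16)² = 9409/256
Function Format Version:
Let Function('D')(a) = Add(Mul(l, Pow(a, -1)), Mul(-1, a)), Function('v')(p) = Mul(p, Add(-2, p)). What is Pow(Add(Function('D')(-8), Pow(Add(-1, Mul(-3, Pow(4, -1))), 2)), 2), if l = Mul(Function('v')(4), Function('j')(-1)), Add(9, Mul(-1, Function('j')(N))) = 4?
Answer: Rational(9409, 256) ≈ 36.754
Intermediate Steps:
Function('j')(N) = 5 (Function('j')(N) = Add(9, Mul(-1, 4)) = Add(9, -4) = 5)
l = 40 (l = Mul(Mul(4, Add(-2, 4)), 5) = Mul(Mul(4, 2), 5) = Mul(8, 5) = 40)
Function('D')(a) = Add(Mul(-1, a), Mul(40, Pow(a, -1))) (Function('D')(a) = Add(Mul(40, Pow(a, -1)), Mul(-1, a)) = Add(Mul(-1, a), Mul(40, Pow(a, -1))))
Pow(Add(Function('D')(-8), Pow(Add(-1, Mul(-3, Pow(4, -1))), 2)), 2) = Pow(Add(Add(Mul(-1, -8), Mul(40, Pow(-8, -1))), Pow(Add(-1, Mul(-3, Pow(4, -1))), 2)), 2) = Pow(Add(Add(8, Mul(40, Rational(-1, 8))), Pow(Add(-1, Mul(-3, Rational(1, 4))), 2)), 2) = Pow(Add(Add(8, -5), Pow(Add(-1, Rational(-3, 4)), 2)), 2) = Pow(Add(3, Pow(Rational(-7, 4), 2)), 2) = Pow(Add(3, Rational(49, 16)), 2) = Pow(Rational(97, 16), 2) = Rational(9409, 256)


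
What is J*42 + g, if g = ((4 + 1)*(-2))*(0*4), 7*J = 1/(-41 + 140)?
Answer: 2/33 ≈ 0.060606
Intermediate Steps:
J = 1/693 (J = 1/(7*(-41 + 140)) = (⅐)/99 = (⅐)*(1/99) = 1/693 ≈ 0.0014430)
g = 0 (g = (5*(-2))*0 = -10*0 = 0)
J*42 + g = (1/693)*42 + 0 = 2/33 + 0 = 2/33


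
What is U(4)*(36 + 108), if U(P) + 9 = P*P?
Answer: 1008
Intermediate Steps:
U(P) = -9 + P² (U(P) = -9 + P*P = -9 + P²)
U(4)*(36 + 108) = (-9 + 4²)*(36 + 108) = (-9 + 16)*144 = 7*144 = 1008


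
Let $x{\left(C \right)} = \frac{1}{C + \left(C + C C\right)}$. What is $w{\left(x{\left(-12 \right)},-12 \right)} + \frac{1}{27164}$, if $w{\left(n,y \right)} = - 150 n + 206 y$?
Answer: $- \frac{33591681}{13582} \approx -2473.3$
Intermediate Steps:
$x{\left(C \right)} = \frac{1}{C^{2} + 2 C}$ ($x{\left(C \right)} = \frac{1}{C + \left(C + C^{2}\right)} = \frac{1}{C^{2} + 2 C}$)
$w{\left(x{\left(-12 \right)},-12 \right)} + \frac{1}{27164} = \left(- 150 \frac{1}{\left(-12\right) \left(2 - 12\right)} + 206 \left(-12\right)\right) + \frac{1}{27164} = \left(- 150 \left(- \frac{1}{12 \left(-10\right)}\right) - 2472\right) + \frac{1}{27164} = \left(- 150 \left(\left(- \frac{1}{12}\right) \left(- \frac{1}{10}\right)\right) - 2472\right) + \frac{1}{27164} = \left(\left(-150\right) \frac{1}{120} - 2472\right) + \frac{1}{27164} = \left(- \frac{5}{4} - 2472\right) + \frac{1}{27164} = - \frac{9893}{4} + \frac{1}{27164} = - \frac{33591681}{13582}$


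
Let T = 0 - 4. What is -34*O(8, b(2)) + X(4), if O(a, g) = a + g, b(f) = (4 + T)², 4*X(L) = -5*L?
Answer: -277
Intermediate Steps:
T = -4
X(L) = -5*L/4 (X(L) = (-5*L)/4 = -5*L/4)
b(f) = 0 (b(f) = (4 - 4)² = 0² = 0)
-34*O(8, b(2)) + X(4) = -34*(8 + 0) - 5/4*4 = -34*8 - 5 = -272 - 5 = -277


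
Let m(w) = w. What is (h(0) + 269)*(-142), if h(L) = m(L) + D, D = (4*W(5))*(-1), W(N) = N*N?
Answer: -23998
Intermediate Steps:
W(N) = N²
D = -100 (D = (4*5²)*(-1) = (4*25)*(-1) = 100*(-1) = -100)
h(L) = -100 + L (h(L) = L - 100 = -100 + L)
(h(0) + 269)*(-142) = ((-100 + 0) + 269)*(-142) = (-100 + 269)*(-142) = 169*(-142) = -23998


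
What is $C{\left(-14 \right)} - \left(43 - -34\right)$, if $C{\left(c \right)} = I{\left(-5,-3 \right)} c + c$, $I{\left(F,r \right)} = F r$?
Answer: $-301$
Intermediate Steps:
$C{\left(c \right)} = 16 c$ ($C{\left(c \right)} = \left(-5\right) \left(-3\right) c + c = 15 c + c = 16 c$)
$C{\left(-14 \right)} - \left(43 - -34\right) = 16 \left(-14\right) - \left(43 - -34\right) = -224 - \left(43 + 34\right) = -224 - 77 = -301$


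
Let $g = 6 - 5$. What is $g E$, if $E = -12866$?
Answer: $-12866$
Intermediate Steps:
$g = 1$ ($g = 6 - 5 = 1$)
$g E = 1 \left(-12866\right) = -12866$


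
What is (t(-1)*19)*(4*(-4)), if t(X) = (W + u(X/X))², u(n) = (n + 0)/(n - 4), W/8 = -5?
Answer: -4450864/9 ≈ -4.9454e+5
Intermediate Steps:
W = -40 (W = 8*(-5) = -40)
u(n) = n/(-4 + n)
t(X) = 14641/9 (t(X) = (-40 + (X/X)/(-4 + X/X))² = (-40 + 1/(-4 + 1))² = (-40 + 1/(-3))² = (-40 + 1*(-⅓))² = (-40 - ⅓)² = (-121/3)² = 14641/9)
(t(-1)*19)*(4*(-4)) = ((14641/9)*19)*(4*(-4)) = (278179/9)*(-16) = -4450864/9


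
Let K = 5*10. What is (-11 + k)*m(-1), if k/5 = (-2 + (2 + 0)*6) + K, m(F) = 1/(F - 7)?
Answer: -289/8 ≈ -36.125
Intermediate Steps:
K = 50
m(F) = 1/(-7 + F)
k = 300 (k = 5*((-2 + (2 + 0)*6) + 50) = 5*((-2 + 2*6) + 50) = 5*((-2 + 12) + 50) = 5*(10 + 50) = 5*60 = 300)
(-11 + k)*m(-1) = (-11 + 300)/(-7 - 1) = 289/(-8) = 289*(-⅛) = -289/8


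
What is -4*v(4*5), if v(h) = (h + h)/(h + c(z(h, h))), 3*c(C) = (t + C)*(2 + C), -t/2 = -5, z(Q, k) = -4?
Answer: -10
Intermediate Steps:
t = 10 (t = -2*(-5) = 10)
c(C) = (2 + C)*(10 + C)/3 (c(C) = ((10 + C)*(2 + C))/3 = ((2 + C)*(10 + C))/3 = (2 + C)*(10 + C)/3)
v(h) = 2*h/(-4 + h) (v(h) = (h + h)/(h + (20/3 + 4*(-4) + (1/3)*(-4)**2)) = (2*h)/(h + (20/3 - 16 + (1/3)*16)) = (2*h)/(h + (20/3 - 16 + 16/3)) = (2*h)/(h - 4) = (2*h)/(-4 + h) = 2*h/(-4 + h))
-4*v(4*5) = -8*4*5/(-4 + 4*5) = -8*20/(-4 + 20) = -8*20/16 = -4*5/2 = -10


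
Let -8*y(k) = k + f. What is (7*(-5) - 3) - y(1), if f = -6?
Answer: -309/8 ≈ -38.625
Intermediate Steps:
y(k) = ¾ - k/8 (y(k) = -(k - 6)/8 = -(-6 + k)/8 = ¾ - k/8)
(7*(-5) - 3) - y(1) = (7*(-5) - 3) - (¾ - ⅛*1) = (-35 - 3) - (¾ - ⅛) = -38 - 1*5/8 = -38 - 5/8 = -309/8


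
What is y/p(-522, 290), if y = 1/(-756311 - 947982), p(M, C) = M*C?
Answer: 1/257995874340 ≈ 3.8760e-12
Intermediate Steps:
p(M, C) = C*M
y = -1/1704293 (y = 1/(-1704293) = -1/1704293 ≈ -5.8675e-7)
y/p(-522, 290) = -1/(1704293*(290*(-522))) = -1/1704293/(-151380) = -1/1704293*(-1/151380) = 1/257995874340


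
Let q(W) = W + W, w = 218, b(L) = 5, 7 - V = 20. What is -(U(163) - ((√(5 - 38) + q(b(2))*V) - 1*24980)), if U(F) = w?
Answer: -25328 + I*√33 ≈ -25328.0 + 5.7446*I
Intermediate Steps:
V = -13 (V = 7 - 1*20 = 7 - 20 = -13)
U(F) = 218
q(W) = 2*W
-(U(163) - ((√(5 - 38) + q(b(2))*V) - 1*24980)) = -(218 - ((√(5 - 38) + (2*5)*(-13)) - 1*24980)) = -(218 - ((√(-33) + 10*(-13)) - 24980)) = -(218 - ((I*√33 - 130) - 24980)) = -(218 - ((-130 + I*√33) - 24980)) = -(218 - (-25110 + I*√33)) = -(218 + (25110 - I*√33)) = -(25328 - I*√33) = -25328 + I*√33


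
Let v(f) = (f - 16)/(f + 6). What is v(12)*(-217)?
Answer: 434/9 ≈ 48.222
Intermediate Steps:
v(f) = (-16 + f)/(6 + f)
v(12)*(-217) = ((-16 + 12)/(6 + 12))*(-217) = (-4/18)*(-217) = ((1/18)*(-4))*(-217) = -2/9*(-217) = 434/9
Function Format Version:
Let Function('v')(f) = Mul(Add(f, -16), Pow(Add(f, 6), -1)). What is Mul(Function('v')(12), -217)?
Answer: Rational(434, 9) ≈ 48.222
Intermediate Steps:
Function('v')(f) = Mul(Pow(Add(6, f), -1), Add(-16, f)) (Function('v')(f) = Mul(Add(-16, f), Pow(Add(6, f), -1)) = Mul(Pow(Add(6, f), -1), Add(-16, f)))
Mul(Function('v')(12), -217) = Mul(Mul(Pow(Add(6, 12), -1), Add(-16, 12)), -217) = Mul(Mul(Pow(18, -1), -4), -217) = Mul(Mul(Rational(1, 18), -4), -217) = Mul(Rational(-2, 9), -217) = Rational(434, 9)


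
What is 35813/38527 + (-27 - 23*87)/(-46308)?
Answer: 2452770/2519927 ≈ 0.97335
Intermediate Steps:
35813/38527 + (-27 - 23*87)/(-46308) = 35813*(1/38527) + (-27 - 2001)*(-1/46308) = 607/653 - 2028*(-1/46308) = 607/653 + 169/3859 = 2452770/2519927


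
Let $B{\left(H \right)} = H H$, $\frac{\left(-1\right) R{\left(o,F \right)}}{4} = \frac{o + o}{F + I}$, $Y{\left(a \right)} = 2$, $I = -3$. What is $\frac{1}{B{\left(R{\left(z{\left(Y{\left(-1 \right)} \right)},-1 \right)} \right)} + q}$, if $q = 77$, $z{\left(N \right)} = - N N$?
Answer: $\frac{1}{141} \approx 0.0070922$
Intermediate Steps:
$z{\left(N \right)} = - N^{2}$
$R{\left(o,F \right)} = - \frac{8 o}{-3 + F}$ ($R{\left(o,F \right)} = - 4 \frac{o + o}{F - 3} = - 4 \frac{2 o}{-3 + F} = - \frac{8 o}{-3 + F}$)
$B{\left(H \right)} = H^{2}$
$\frac{1}{B{\left(R{\left(z{\left(Y{\left(-1 \right)} \right)},-1 \right)} \right)} + q} = \frac{1}{\left(- \frac{8 \left(- 2^{2}\right)}{-3 - 1}\right)^{2} + 77} = \frac{1}{\left(- \frac{8 \left(\left(-1\right) 4\right)}{-4}\right)^{2} + 77} = \frac{1}{\left(\left(-8\right) \left(-4\right) \left(- \frac{1}{4}\right)\right)^{2} + 77} = \frac{1}{\left(-8\right)^{2} + 77} = \frac{1}{64 + 77} = \frac{1}{141}$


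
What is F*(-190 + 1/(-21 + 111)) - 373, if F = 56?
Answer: -495557/45 ≈ -11012.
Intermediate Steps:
F*(-190 + 1/(-21 + 111)) - 373 = 56*(-190 + 1/(-21 + 111)) - 373 = 56*(-190 + 1/90) - 373 = 56*(-17099/90) - 373 = -478772/45 - 373 = -495557/45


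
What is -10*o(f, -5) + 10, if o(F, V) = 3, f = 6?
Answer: -20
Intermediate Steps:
-10*o(f, -5) + 10 = -10*3 + 10 = -30 + 10 = -20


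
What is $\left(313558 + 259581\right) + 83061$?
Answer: $656200$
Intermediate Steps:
$\left(313558 + 259581\right) + 83061 = 573139 + 83061 = 656200$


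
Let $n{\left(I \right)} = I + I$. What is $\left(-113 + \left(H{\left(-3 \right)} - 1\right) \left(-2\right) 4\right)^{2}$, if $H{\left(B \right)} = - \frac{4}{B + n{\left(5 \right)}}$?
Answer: $\frac{494209}{49} \approx 10086.0$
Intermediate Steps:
$n{\left(I \right)} = 2 I$
$H{\left(B \right)} = - \frac{4}{10 + B}$ ($H{\left(B \right)} = - \frac{4}{B + 2 \cdot 5} = - \frac{4}{B + 10} = - \frac{4}{10 + B}$)
$\left(-113 + \left(H{\left(-3 \right)} - 1\right) \left(-2\right) 4\right)^{2} = \left(-113 + \left(- \frac{4}{10 - 3} - 1\right) \left(-2\right) 4\right)^{2} = \left(-113 + \left(- \frac{4}{7} - 1\right) \left(-2\right) 4\right)^{2} = \left(-113 + \left(- \frac{11}{7}\right) \left(-2\right) 4\right)^{2} = \left(-113 + \frac{22}{7} \cdot 4\right)^{2} = \left(-113 + \frac{88}{7}\right)^{2} = \left(- \frac{703}{7}\right)^{2} = \frac{494209}{49}$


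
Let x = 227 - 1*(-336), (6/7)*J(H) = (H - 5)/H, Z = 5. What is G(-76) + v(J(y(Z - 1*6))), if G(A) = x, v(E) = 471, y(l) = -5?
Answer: 1034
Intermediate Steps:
J(H) = 7*(-5 + H)/(6*H) (J(H) = 7*((H - 5)/H)/6 = 7*((-5 + H)/H)/6 = 7*(-5 + H)/(6*H))
x = 563 (x = 227 + 336 = 563)
G(A) = 563
G(-76) + v(J(y(Z - 1*6))) = 563 + 471 = 1034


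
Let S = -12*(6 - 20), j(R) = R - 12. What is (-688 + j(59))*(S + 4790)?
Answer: -3178078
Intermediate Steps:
j(R) = -12 + R
S = 168 (S = -12*(-14) = 168)
(-688 + j(59))*(S + 4790) = (-688 + (-12 + 59))*(168 + 4790) = (-688 + 47)*4958 = -641*4958 = -3178078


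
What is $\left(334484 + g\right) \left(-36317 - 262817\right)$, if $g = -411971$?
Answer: $23178996258$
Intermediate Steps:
$\left(334484 + g\right) \left(-36317 - 262817\right) = \left(334484 - 411971\right) \left(-36317 - 262817\right) = \left(-77487\right) \left(-299134\right) = 23178996258$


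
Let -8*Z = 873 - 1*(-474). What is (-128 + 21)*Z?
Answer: 144129/8 ≈ 18016.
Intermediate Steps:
Z = -1347/8 (Z = -(873 - 1*(-474))/8 = -(873 + 474)/8 = -⅛*1347 = -1347/8 ≈ -168.38)
(-128 + 21)*Z = (-128 + 21)*(-1347/8) = -107*(-1347/8) = 144129/8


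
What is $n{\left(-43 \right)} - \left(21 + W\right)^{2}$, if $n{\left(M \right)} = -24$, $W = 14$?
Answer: $-1249$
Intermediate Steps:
$n{\left(-43 \right)} - \left(21 + W\right)^{2} = -24 - \left(21 + 14\right)^{2} = -24 - 35^{2} = -24 - 1225 = -1249$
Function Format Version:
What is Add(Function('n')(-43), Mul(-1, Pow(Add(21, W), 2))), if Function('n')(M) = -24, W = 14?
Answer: -1249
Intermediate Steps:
Add(Function('n')(-43), Mul(-1, Pow(Add(21, W), 2))) = Add(-24, Mul(-1, Pow(Add(21, 14), 2))) = Add(-24, Mul(-1, Pow(35, 2))) = Add(-24, Mul(-1, 1225)) = Add(-24, -1225) = -1249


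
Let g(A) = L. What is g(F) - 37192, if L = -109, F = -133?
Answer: -37301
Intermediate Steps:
g(A) = -109
g(F) - 37192 = -109 - 37192 = -37301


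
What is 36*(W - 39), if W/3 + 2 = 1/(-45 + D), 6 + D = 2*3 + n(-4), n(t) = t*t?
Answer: -47088/29 ≈ -1623.7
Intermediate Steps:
n(t) = t**2
D = 16 (D = -6 + (2*3 + (-4)**2) = -6 + (6 + 16) = -6 + 22 = 16)
W = -177/29 (W = -6 + 3/(-45 + 16) = -6 + 3/(-29) = -6 + 3*(-1/29) = -6 - 3/29 = -177/29 ≈ -6.1034)
36*(W - 39) = 36*(-177/29 - 39) = 36*(-1308/29) = -47088/29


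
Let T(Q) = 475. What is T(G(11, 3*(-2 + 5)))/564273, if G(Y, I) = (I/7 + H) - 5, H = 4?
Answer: 475/564273 ≈ 0.00084179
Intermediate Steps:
G(Y, I) = -1 + I/7 (G(Y, I) = (I/7 + 4) - 5 = (4 + I/7) - 5 = -1 + I/7)
T(G(11, 3*(-2 + 5)))/564273 = 475/564273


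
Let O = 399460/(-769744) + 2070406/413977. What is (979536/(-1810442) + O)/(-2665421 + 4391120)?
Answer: 94739448260666945/41482120355331724692196 ≈ 2.2839e-6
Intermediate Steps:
O = 357078835911/79664077972 (O = 399460*(-1/769744) + 2070406*(1/413977) = -99865/192436 + 2070406/413977 = 357078835911/79664077972 ≈ 4.4823)
(979536/(-1810442) + O)/(-2665421 + 4391120) = (979536/(-1810442) + 357078835911/79664077972)/(-2665421 + 4391120) = (979536*(-1/1810442) + 357078835911/79664077972)/1725699 = (-489768/905221 + 357078835911/79664077972)*(1/1725699) = (284218344782000835/72113596325891812)*(1/1725699) = 94739448260666945/41482120355331724692196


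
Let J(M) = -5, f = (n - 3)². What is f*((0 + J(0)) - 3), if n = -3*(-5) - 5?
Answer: -392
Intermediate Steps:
n = 10 (n = 15 - 5 = 10)
f = 49 (f = (10 - 3)² = 7² = 49)
f*((0 + J(0)) - 3) = 49*((0 - 5) - 3) = 49*(-5 - 3) = 49*(-8) = -392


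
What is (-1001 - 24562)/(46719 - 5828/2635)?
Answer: -2172855/3970927 ≈ -0.54719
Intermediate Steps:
(-1001 - 24562)/(46719 - 5828/2635) = -25563/(46719 - 5828*1/2635) = -25563/(46719 - 188/85) = -25563/3970927/85 = -25563*85/3970927 = -2172855/3970927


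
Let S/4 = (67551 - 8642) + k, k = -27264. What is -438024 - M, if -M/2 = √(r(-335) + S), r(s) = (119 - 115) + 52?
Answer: -438024 + 4*√31659 ≈ -4.3731e+5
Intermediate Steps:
r(s) = 56 (r(s) = 4 + 52 = 56)
S = 126580 (S = 4*((67551 - 8642) - 27264) = 4*(58909 - 27264) = 4*31645 = 126580)
M = -4*√31659 (M = -2*√(56 + 126580) = -4*√31659 ≈ -711.72)
-438024 - M = -438024 - (-4)*√31659 = -438024 + 4*√31659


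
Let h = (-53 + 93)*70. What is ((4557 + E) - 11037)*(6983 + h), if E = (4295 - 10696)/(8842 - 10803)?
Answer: -3358181061/53 ≈ -6.3362e+7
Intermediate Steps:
E = 173/53 (E = -6401/(-1961) = -6401*(-1/1961) = 173/53 ≈ 3.2642)
h = 2800 (h = 40*70 = 2800)
((4557 + E) - 11037)*(6983 + h) = ((4557 + 173/53) - 11037)*(6983 + 2800) = (241694/53 - 11037)*9783 = -343267/53*9783 = -3358181061/53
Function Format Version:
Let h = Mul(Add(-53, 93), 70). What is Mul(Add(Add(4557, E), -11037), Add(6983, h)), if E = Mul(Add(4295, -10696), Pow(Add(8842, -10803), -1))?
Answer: Rational(-3358181061, 53) ≈ -6.3362e+7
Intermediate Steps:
E = Rational(173, 53) (E = Mul(-6401, Pow(-1961, -1)) = Mul(-6401, Rational(-1, 1961)) = Rational(173, 53) ≈ 3.2642)
h = 2800 (h = Mul(40, 70) = 2800)
Mul(Add(Add(4557, E), -11037), Add(6983, h)) = Mul(Add(Add(4557, Rational(173, 53)), -11037), Add(6983, 2800)) = Mul(Add(Rational(241694, 53), -11037), 9783) = Mul(Rational(-343267, 53), 9783) = Rational(-3358181061, 53)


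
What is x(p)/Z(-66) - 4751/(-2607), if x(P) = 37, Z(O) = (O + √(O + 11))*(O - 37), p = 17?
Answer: 196809307/107676921 + 37*I*√55/454333 ≈ 1.8278 + 0.00060396*I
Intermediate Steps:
Z(O) = (-37 + O)*(O + √(11 + O)) (Z(O) = (O + √(11 + O))*(-37 + O) = (-37 + O)*(O + √(11 + O)))
x(p)/Z(-66) - 4751/(-2607) = 37/((-66)² - 37*(-66) - 37*√(11 - 66) - 66*√(11 - 66)) - 4751/(-2607) = 37/(4356 + 2442 - 37*I*√55 - 66*I*√55) - 4751*(-1/2607) = 37/(4356 + 2442 - 37*I*√55 - 66*I*√55) + 4751/2607 = 37/(6798 - 103*I*√55) + 4751/2607 = 4751/2607 + 37/(6798 - 103*I*√55)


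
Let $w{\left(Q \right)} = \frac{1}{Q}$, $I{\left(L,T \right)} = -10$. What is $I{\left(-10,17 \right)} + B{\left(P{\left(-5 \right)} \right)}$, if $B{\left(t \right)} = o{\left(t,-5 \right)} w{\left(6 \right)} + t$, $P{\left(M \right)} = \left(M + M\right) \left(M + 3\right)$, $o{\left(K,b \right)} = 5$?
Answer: $\frac{65}{6} \approx 10.833$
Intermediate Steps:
$P{\left(M \right)} = 2 M \left(3 + M\right)$
$B{\left(t \right)} = \frac{5}{6} + t$
$I{\left(-10,17 \right)} + B{\left(P{\left(-5 \right)} \right)} = -10 + \left(\frac{5}{6} + 2 \left(-5\right) \left(3 - 5\right)\right) = -10 + \left(\frac{5}{6} + 2 \left(-5\right) \left(-2\right)\right) = -10 + \left(\frac{5}{6} + 20\right) = -10 + \frac{125}{6} = \frac{65}{6}$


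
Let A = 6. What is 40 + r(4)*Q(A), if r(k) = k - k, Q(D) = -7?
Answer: 40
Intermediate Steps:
r(k) = 0
40 + r(4)*Q(A) = 40 + 0*(-7) = 40 + 0 = 40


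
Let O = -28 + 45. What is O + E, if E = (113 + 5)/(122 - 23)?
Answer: 1801/99 ≈ 18.192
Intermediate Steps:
E = 118/99 ≈ 1.1919
O = 17
O + E = 17 + 118/99 = 1801/99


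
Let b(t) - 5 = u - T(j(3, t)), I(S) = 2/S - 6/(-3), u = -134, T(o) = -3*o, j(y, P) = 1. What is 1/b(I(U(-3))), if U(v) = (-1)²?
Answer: -1/126 ≈ -0.0079365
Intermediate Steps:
U(v) = 1
I(S) = 2 + 2/S (I(S) = 2/S - 6*(-⅓) = 2/S + 2 = 2 + 2/S)
b(t) = -126 (b(t) = 5 + (-134 - (-3)) = 5 + (-134 - 1*(-3)) = 5 + (-134 + 3) = 5 - 131 = -126)
1/b(I(U(-3))) = 1/(-126) = -1/126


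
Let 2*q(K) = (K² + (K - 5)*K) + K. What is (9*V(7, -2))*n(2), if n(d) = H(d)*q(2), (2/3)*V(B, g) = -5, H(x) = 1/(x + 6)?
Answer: 0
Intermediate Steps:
q(K) = K/2 + K²/2 + K*(-5 + K)/2 (q(K) = ((K² + (K - 5)*K) + K)/2 = ((K² + (-5 + K)*K) + K)/2 = ((K² + K*(-5 + K)) + K)/2 = (K + K² + K*(-5 + K))/2 = K/2 + K²/2 + K*(-5 + K)/2)
H(x) = 1/(6 + x)
V(B, g) = -15/2 (V(B, g) = (3/2)*(-5) = -15/2)
n(d) = 0 (n(d) = (2*(-2 + 2))/(6 + d) = (2*0)/(6 + d) = 0/(6 + d) = 0)
(9*V(7, -2))*n(2) = (9*(-15/2))*0 = -135/2*0 = 0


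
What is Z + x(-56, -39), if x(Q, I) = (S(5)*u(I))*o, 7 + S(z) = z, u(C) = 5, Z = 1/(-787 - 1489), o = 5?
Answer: -113801/2276 ≈ -50.000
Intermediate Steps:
Z = -1/2276 (Z = 1/(-2276) = -1/2276 ≈ -0.00043937)
S(z) = -7 + z
x(Q, I) = -50 (x(Q, I) = ((-7 + 5)*5)*5 = -2*5*5 = -10*5 = -50)
Z + x(-56, -39) = -1/2276 - 50 = -113801/2276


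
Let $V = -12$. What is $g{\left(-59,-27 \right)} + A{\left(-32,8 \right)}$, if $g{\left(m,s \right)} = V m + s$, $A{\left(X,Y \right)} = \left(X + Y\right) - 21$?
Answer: $636$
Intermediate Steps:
$A{\left(X,Y \right)} = -21 + X + Y$
$g{\left(m,s \right)} = s - 12 m$ ($g{\left(m,s \right)} = - 12 m + s = s - 12 m$)
$g{\left(-59,-27 \right)} + A{\left(-32,8 \right)} = \left(-27 - -708\right) - 45 = \left(-27 + 708\right) - 45 = 681 - 45 = 636$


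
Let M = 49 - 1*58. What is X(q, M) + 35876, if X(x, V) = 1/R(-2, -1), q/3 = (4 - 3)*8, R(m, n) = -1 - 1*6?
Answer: 251131/7 ≈ 35876.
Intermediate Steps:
R(m, n) = -7 (R(m, n) = -1 - 6 = -7)
M = -9 (M = 49 - 58 = -9)
q = 24 (q = 3*((4 - 3)*8) = 3*(1*8) = 3*8 = 24)
X(x, V) = -⅐ (X(x, V) = 1/(-7) = -⅐)
X(q, M) + 35876 = -⅐ + 35876 = 251131/7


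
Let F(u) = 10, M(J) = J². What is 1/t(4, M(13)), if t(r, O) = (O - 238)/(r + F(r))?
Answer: -14/69 ≈ -0.20290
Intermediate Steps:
t(r, O) = (-238 + O)/(10 + r) (t(r, O) = (O - 238)/(r + 10) = (-238 + O)/(10 + r))
1/t(4, M(13)) = 1/((-238 + 13²)/(10 + 4)) = 1/((-238 + 169)/14) = 1/((1/14)*(-69)) = 1/(-69/14) = -14/69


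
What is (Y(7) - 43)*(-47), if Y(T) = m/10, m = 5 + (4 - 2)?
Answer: 19881/10 ≈ 1988.1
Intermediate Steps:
m = 7 (m = 5 + 2 = 7)
Y(T) = 7/10
(Y(7) - 43)*(-47) = (7/10 - 43)*(-47) = -423/10*(-47) = 19881/10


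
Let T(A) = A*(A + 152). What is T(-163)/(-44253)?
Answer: -163/4023 ≈ -0.040517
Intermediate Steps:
T(A) = A*(152 + A)
T(-163)/(-44253) = -163*(152 - 163)/(-44253) = -163*(-11)*(-1/44253) = 1793*(-1/44253) = -163/4023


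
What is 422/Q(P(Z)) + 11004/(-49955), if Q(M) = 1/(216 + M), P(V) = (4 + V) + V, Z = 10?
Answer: 5059431396/49955 ≈ 1.0128e+5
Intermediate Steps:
P(V) = 4 + 2*V
422/Q(P(Z)) + 11004/(-49955) = 422/(1/(216 + (4 + 2*10))) + 11004/(-49955) = 422/(1/(216 + (4 + 20))) + 11004*(-1/49955) = 422/(1/(216 + 24)) - 11004/49955 = 422/(1/240) - 11004/49955 = 422*240 - 11004/49955 = 101280 - 11004/49955 = 5059431396/49955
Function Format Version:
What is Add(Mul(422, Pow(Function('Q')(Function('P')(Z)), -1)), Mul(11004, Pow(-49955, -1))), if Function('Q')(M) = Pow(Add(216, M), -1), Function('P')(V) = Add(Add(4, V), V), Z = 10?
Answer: Rational(5059431396, 49955) ≈ 1.0128e+5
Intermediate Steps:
Function('P')(V) = Add(4, Mul(2, V))
Add(Mul(422, Pow(Function('Q')(Function('P')(Z)), -1)), Mul(11004, Pow(-49955, -1))) = Add(Mul(422, Pow(Pow(Add(216, Add(4, Mul(2, 10))), -1), -1)), Mul(11004, Pow(-49955, -1))) = Add(Mul(422, Pow(Pow(Add(216, Add(4, 20)), -1), -1)), Mul(11004, Rational(-1, 49955))) = Add(Mul(422, Pow(Pow(Add(216, 24), -1), -1)), Rational(-11004, 49955)) = Add(Mul(422, Pow(Pow(240, -1), -1)), Rational(-11004, 49955)) = Add(Mul(422, Pow(Rational(1, 240), -1)), Rational(-11004, 49955)) = Add(Mul(422, 240), Rational(-11004, 49955)) = Add(101280, Rational(-11004, 49955)) = Rational(5059431396, 49955)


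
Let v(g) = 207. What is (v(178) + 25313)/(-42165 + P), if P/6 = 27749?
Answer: 25520/124329 ≈ 0.20526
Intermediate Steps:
P = 166494 (P = 6*27749 = 166494)
(v(178) + 25313)/(-42165 + P) = (207 + 25313)/(-42165 + 166494) = 25520/124329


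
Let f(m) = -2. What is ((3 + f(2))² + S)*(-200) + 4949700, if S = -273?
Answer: 5004100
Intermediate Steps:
((3 + f(2))² + S)*(-200) + 4949700 = ((3 - 2)² - 273)*(-200) + 4949700 = (1² - 273)*(-200) + 4949700 = (1 - 273)*(-200) + 4949700 = -272*(-200) + 4949700 = 54400 + 4949700 = 5004100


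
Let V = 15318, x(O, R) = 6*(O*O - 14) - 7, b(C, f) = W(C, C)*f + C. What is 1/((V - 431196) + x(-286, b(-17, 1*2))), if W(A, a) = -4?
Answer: 1/74807 ≈ 1.3368e-5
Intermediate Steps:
b(C, f) = C - 4*f (b(C, f) = -4*f + C = C - 4*f)
x(O, R) = -91 + 6*O**2 (x(O, R) = 6*(O**2 - 14) - 7 = 6*(-14 + O**2) - 7 = (-84 + 6*O**2) - 7 = -91 + 6*O**2)
1/((V - 431196) + x(-286, b(-17, 1*2))) = 1/((15318 - 431196) + (-91 + 6*(-286)**2)) = 1/(-415878 + (-91 + 6*81796)) = 1/(-415878 + (-91 + 490776)) = 1/(-415878 + 490685) = 1/74807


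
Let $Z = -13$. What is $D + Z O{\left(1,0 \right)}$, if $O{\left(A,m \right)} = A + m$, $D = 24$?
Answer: $11$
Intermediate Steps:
$D + Z O{\left(1,0 \right)} = 24 - 13 \left(1 + 0\right) = 24 - 13 = 11$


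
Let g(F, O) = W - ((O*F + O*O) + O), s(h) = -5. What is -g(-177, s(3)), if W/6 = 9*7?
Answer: 527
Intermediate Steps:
W = 378 (W = 6*(9*7) = 6*63 = 378)
g(F, O) = 378 - O - O² - F*O (g(F, O) = 378 - ((O*F + O*O) + O) = 378 - ((F*O + O²) + O) = 378 - ((O² + F*O) + O) = 378 - (O + O² + F*O) = 378 + (-O - O² - F*O) = 378 - O - O² - F*O)
-g(-177, s(3)) = -(378 - 1*(-5) - 1*(-5)² - 1*(-177)*(-5)) = -(378 + 5 - 1*25 - 885) = -(378 + 5 - 25 - 885) = -1*(-527) = 527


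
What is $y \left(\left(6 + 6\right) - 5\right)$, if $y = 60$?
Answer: $420$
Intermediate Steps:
$y \left(\left(6 + 6\right) - 5\right) = 60 \left(\left(6 + 6\right) - 5\right) = 60 \left(12 - 5\right) = 60 \cdot 7 = 420$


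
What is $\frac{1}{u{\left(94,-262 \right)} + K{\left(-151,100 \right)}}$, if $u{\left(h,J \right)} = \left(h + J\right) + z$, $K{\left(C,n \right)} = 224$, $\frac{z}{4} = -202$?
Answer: $- \frac{1}{752} \approx -0.0013298$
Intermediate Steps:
$z = -808$ ($z = 4 \left(-202\right) = -808$)
$u{\left(h,J \right)} = -808 + J + h$ ($u{\left(h,J \right)} = \left(h + J\right) - 808 = \left(J + h\right) - 808 = -808 + J + h$)
$\frac{1}{u{\left(94,-262 \right)} + K{\left(-151,100 \right)}} = \frac{1}{\left(-808 - 262 + 94\right) + 224} = \frac{1}{-976 + 224} = \frac{1}{-752} = - \frac{1}{752}$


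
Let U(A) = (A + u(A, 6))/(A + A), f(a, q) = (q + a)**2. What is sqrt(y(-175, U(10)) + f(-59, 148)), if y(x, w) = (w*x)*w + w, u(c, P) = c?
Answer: sqrt(7747) ≈ 88.017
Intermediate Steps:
f(a, q) = (a + q)**2
U(A) = 1 (U(A) = (A + A)/(A + A) = (2*A)/((2*A)) = (2*A)*(1/(2*A)) = 1)
y(x, w) = w + x*w**2 (y(x, w) = x*w**2 + w = w + x*w**2)
sqrt(y(-175, U(10)) + f(-59, 148)) = sqrt(1*(1 + 1*(-175)) + (-59 + 148)**2) = sqrt(1*(1 - 175) + 89**2) = sqrt(1*(-174) + 7921) = sqrt(-174 + 7921) = sqrt(7747)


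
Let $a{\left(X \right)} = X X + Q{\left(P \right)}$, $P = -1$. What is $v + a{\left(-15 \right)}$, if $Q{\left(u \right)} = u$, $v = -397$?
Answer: $-173$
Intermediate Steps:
$a{\left(X \right)} = -1 + X^{2}$ ($a{\left(X \right)} = X X - 1 = X^{2} - 1 = -1 + X^{2}$)
$v + a{\left(-15 \right)} = -397 - \left(1 - \left(-15\right)^{2}\right) = -397 + \left(-1 + 225\right) = -397 + 224 = -173$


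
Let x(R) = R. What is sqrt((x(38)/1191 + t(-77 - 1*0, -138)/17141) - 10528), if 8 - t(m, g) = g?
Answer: 2*I*sqrt(1096932869333061411)/20414931 ≈ 102.61*I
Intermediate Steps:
t(m, g) = 8 - g
sqrt((x(38)/1191 + t(-77 - 1*0, -138)/17141) - 10528) = sqrt((38/1191 + (8 - 1*(-138))/17141) - 10528) = sqrt((38*(1/1191) + (8 + 138)*(1/17141)) - 10528) = sqrt((38/1191 + 146*(1/17141)) - 10528) = sqrt((38/1191 + 146/17141) - 10528) = sqrt(825244/20414931 - 10528) = sqrt(-214927568324/20414931) = 2*I*sqrt(1096932869333061411)/20414931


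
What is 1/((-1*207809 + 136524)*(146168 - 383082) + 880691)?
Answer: 1/16889295181 ≈ 5.9209e-11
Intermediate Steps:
1/((-1*207809 + 136524)*(146168 - 383082) + 880691) = 1/((-207809 + 136524)*(-236914) + 880691) = 1/(-71285*(-236914) + 880691) = 1/(16888414490 + 880691) = 1/16889295181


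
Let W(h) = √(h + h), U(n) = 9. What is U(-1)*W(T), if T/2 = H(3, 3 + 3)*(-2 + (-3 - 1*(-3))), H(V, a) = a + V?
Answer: 54*I*√2 ≈ 76.368*I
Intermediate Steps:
H(V, a) = V + a
T = -36 (T = 2*((3 + (3 + 3))*(-2 + (-3 - 1*(-3)))) = 2*((3 + 6)*(-2 + (-3 + 3))) = 2*(9*(-2 + 0)) = 2*(9*(-2)) = 2*(-18) = -36)
W(h) = √2*√h (W(h) = √(2*h) = √2*√h)
U(-1)*W(T) = 9*(√2*√(-36)) = 9*(√2*(6*I)) = 9*(6*I*√2) = 54*I*√2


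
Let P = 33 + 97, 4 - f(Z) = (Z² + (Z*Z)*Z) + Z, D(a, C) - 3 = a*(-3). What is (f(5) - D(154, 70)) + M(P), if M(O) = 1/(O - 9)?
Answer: 37269/121 ≈ 308.01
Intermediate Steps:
D(a, C) = 3 - 3*a (D(a, C) = 3 + a*(-3) = 3 - 3*a)
f(Z) = 4 - Z - Z² - Z³ (f(Z) = 4 - ((Z² + (Z*Z)*Z) + Z) = 4 - ((Z² + Z²*Z) + Z) = 4 - ((Z² + Z³) + Z) = 4 - (Z + Z² + Z³) = 4 + (-Z - Z² - Z³) = 4 - Z - Z² - Z³)
P = 130
M(O) = 1/(-9 + O)
(f(5) - D(154, 70)) + M(P) = ((4 - 1*5 - 1*5² - 1*5³) - (3 - 3*154)) + 1/(-9 + 130) = ((4 - 5 - 1*25 - 1*125) - (3 - 462)) + 1/121 = ((4 - 5 - 25 - 125) - 1*(-459)) + 1/121 = (-151 + 459) + 1/121 = 308 + 1/121 = 37269/121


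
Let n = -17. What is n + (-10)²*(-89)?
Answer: -8917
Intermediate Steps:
n + (-10)²*(-89) = -17 + (-10)²*(-89) = -17 + 100*(-89) = -17 - 8900 = -8917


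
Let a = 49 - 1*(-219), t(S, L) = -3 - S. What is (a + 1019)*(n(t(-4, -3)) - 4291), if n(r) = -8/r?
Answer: -5532813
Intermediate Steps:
a = 268 (a = 49 + 219 = 268)
(a + 1019)*(n(t(-4, -3)) - 4291) = (268 + 1019)*(-8/(-3 - 1*(-4)) - 4291) = 1287*(-8/(-3 + 4) - 4291) = 1287*(-8/1 - 4291) = 1287*(-8*1 - 4291) = 1287*(-8 - 4291) = 1287*(-4299) = -5532813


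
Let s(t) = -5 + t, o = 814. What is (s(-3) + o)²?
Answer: 649636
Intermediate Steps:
(s(-3) + o)² = ((-5 - 3) + 814)² = (-8 + 814)² = 806² = 649636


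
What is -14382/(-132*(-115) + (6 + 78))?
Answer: -799/848 ≈ -0.94222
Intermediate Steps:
-14382/(-132*(-115) + (6 + 78)) = -14382/(15180 + 84) = -14382/15264 = -14382*1/15264 = -799/848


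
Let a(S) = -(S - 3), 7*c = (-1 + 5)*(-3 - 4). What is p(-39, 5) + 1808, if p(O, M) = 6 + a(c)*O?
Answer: 1541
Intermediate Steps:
c = -4 (c = ((-1 + 5)*(-3 - 4))/7 = (4*(-7))/7 = (⅐)*(-28) = -4)
a(S) = 3 - S (a(S) = -(-3 + S) = 3 - S)
p(O, M) = 6 + 7*O (p(O, M) = 6 + (3 - 1*(-4))*O = 6 + (3 + 4)*O = 6 + 7*O)
p(-39, 5) + 1808 = (6 + 7*(-39)) + 1808 = (6 - 273) + 1808 = -267 + 1808 = 1541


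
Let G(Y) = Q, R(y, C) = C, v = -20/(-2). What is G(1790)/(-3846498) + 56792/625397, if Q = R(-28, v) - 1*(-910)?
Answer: 108937474588/1202794154853 ≈ 0.090570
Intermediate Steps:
v = 10 (v = -20*(-½) = 10)
Q = 920 (Q = 10 - 1*(-910) = 10 + 910 = 920)
G(Y) = 920
G(1790)/(-3846498) + 56792/625397 = 920/(-3846498) + 56792/625397 = 920*(-1/3846498) + 56792*(1/625397) = -460/1923249 + 56792/625397 = 108937474588/1202794154853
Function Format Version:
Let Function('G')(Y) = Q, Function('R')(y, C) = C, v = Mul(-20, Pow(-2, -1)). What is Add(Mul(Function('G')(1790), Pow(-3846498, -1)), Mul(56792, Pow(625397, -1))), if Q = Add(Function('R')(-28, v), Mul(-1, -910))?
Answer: Rational(108937474588, 1202794154853) ≈ 0.090570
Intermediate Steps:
v = 10 (v = Mul(-20, Rational(-1, 2)) = 10)
Q = 920 (Q = Add(10, Mul(-1, -910)) = Add(10, 910) = 920)
Function('G')(Y) = 920
Add(Mul(Function('G')(1790), Pow(-3846498, -1)), Mul(56792, Pow(625397, -1))) = Add(Mul(920, Pow(-3846498, -1)), Mul(56792, Pow(625397, -1))) = Add(Mul(920, Rational(-1, 3846498)), Mul(56792, Rational(1, 625397))) = Add(Rational(-460, 1923249), Rational(56792, 625397)) = Rational(108937474588, 1202794154853)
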